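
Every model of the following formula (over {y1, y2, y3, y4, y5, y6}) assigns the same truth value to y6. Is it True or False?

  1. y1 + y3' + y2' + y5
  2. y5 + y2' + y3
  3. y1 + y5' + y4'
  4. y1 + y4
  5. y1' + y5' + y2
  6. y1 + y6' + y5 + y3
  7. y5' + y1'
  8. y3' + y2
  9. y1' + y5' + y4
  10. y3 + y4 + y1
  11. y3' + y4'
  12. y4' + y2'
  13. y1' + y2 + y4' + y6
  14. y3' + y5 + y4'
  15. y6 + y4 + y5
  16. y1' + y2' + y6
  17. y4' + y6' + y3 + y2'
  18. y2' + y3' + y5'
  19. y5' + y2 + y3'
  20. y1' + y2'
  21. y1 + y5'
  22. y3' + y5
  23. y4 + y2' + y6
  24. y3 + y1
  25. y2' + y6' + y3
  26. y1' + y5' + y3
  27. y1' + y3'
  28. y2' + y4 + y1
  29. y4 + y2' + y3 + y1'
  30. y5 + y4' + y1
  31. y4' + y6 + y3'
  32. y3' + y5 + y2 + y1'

True

Suppose y6 = 0.
Suppose y1 = 1.
From the singleton clause (y5'), y5 = 0.
From the singleton clause (y4), y4 = 1.
From the singleton clause (y3'), y3 = 0.
From the singleton clause (y2'), y2 = 0.
But (y2) is also a unit clause — contradiction.
Undo y1 and try y1 = 0.
From the singleton clause (y4), y4 = 1.
From the singleton clause (y5'), y5 = 0.
But (y5) is also a unit clause — contradiction.
Neither y1 = 1 nor y1 = 0 works.
So every satisfying assignment has y6 = True.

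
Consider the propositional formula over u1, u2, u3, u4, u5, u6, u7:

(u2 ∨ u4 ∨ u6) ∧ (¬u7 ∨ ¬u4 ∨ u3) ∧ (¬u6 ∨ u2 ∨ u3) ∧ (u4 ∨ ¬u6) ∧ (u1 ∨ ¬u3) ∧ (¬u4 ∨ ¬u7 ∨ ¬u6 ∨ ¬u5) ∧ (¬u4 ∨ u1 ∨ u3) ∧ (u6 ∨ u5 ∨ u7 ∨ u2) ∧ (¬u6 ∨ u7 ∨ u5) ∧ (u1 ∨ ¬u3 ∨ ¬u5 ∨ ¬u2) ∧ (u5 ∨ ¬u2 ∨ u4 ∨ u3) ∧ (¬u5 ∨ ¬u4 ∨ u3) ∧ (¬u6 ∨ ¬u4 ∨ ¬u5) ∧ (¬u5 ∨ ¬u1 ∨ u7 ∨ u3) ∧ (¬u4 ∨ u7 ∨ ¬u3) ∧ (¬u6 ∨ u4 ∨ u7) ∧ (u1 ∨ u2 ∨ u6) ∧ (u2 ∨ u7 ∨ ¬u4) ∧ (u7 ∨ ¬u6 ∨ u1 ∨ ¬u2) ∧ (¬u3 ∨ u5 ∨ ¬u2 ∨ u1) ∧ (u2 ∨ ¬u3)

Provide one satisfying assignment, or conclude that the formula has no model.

u1=True; u2=True; u3=False; u4=True; u5=False; u6=False; u7=False

Branch on u4: set u4 = True.
Branch on u7: set u7 = False.
From the singleton clause (¬u3), u3 = False.
From the singleton clause (u1), u1 = True.
From the singleton clause (¬u5), u5 = False.
From the singleton clause (¬u6), u6 = False.
From the singleton clause (u2), u2 = True.
All clauses are satisfied.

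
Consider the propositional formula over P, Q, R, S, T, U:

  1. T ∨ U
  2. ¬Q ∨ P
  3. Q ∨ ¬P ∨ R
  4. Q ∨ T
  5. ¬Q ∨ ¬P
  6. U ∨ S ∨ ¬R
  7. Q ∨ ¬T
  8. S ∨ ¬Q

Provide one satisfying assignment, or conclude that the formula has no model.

Branch on T: set T = True.
The clause (Q) is unit, so Q = True.
The clause (P) is unit, so P = True.
Now (¬P) is unsatisfied and unit — conflict.
Backtrack on T: now try T = False.
The clause (U) is unit, so U = True.
The clause (Q) is unit, so Q = True.
The clause (P) is unit, so P = True.
Now (¬P) is unsatisfied and unit — conflict.
Neither T = True nor T = False works.

UNSATISFIABLE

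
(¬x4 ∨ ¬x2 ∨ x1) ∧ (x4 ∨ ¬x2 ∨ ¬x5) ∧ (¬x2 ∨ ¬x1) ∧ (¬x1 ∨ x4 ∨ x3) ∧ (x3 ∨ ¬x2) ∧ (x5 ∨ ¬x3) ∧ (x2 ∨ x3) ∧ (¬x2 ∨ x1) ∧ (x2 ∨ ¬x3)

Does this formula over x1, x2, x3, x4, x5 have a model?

Branch on x2: set x2 = False.
From the singleton clause (x3), x3 = True.
That conflicts with the unit clause (¬x3).
Undo x2 and try x2 = True.
From the singleton clause (¬x1), x1 = False.
That conflicts with the unit clause (x1).
Either choice for x2 ends in contradiction.
No assignment satisfies every clause.

No, unsatisfiable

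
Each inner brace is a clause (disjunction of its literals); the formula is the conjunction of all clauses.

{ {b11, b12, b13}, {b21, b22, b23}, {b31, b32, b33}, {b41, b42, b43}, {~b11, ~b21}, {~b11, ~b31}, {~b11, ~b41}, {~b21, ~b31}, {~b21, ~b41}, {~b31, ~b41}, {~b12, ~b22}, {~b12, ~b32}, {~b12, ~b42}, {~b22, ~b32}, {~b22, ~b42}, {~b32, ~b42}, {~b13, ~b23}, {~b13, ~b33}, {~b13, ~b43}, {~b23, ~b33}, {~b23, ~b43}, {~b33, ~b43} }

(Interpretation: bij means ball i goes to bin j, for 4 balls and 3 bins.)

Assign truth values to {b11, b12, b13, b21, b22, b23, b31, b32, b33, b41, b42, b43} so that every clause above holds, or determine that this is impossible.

UNSATISFIABLE

Suppose b11 = 0.
Suppose b12 = 1.
(~b22) alone gives b22 = 0.
(~b32) alone gives b32 = 0.
(~b42) alone gives b42 = 0.
Suppose b21 = 1.
(~b31) alone gives b31 = 0.
(b33) alone gives b33 = 1.
(~b41) alone gives b41 = 0.
(b43) alone gives b43 = 1.
But (~b43) is also a unit clause — contradiction.
That branch fails; take b21 = 0 instead.
(b23) alone gives b23 = 1.
(~b13) alone gives b13 = 0.
(~b33) alone gives b33 = 0.
(b31) alone gives b31 = 1.
(~b41) alone gives b41 = 0.
(b43) alone gives b43 = 1.
But (~b43) is also a unit clause — contradiction.
Either choice for b21 ends in contradiction.
That branch fails; take b12 = 0 instead.
(b13) alone gives b13 = 1.
(~b23) alone gives b23 = 0.
(~b33) alone gives b33 = 0.
(~b43) alone gives b43 = 0.
Suppose b21 = 1.
(~b31) alone gives b31 = 0.
(b32) alone gives b32 = 1.
(~b41) alone gives b41 = 0.
(b42) alone gives b42 = 1.
But (~b42) is also a unit clause — contradiction.
That branch fails; take b21 = 0 instead.
(b22) alone gives b22 = 1.
(~b32) alone gives b32 = 0.
(b31) alone gives b31 = 1.
(~b41) alone gives b41 = 0.
(b42) alone gives b42 = 1.
But (~b42) is also a unit clause — contradiction.
Either choice for b21 ends in contradiction.
Either choice for b12 ends in contradiction.
That branch fails; take b11 = 1 instead.
(~b21) alone gives b21 = 0.
(~b31) alone gives b31 = 0.
(~b41) alone gives b41 = 0.
Suppose b22 = 1.
(~b12) alone gives b12 = 0.
(~b32) alone gives b32 = 0.
(b33) alone gives b33 = 1.
(~b42) alone gives b42 = 0.
(b43) alone gives b43 = 1.
But (~b43) is also a unit clause — contradiction.
That branch fails; take b22 = 0 instead.
(b23) alone gives b23 = 1.
(~b13) alone gives b13 = 0.
(~b33) alone gives b33 = 0.
(b32) alone gives b32 = 1.
(~b12) alone gives b12 = 0.
(~b42) alone gives b42 = 0.
(b43) alone gives b43 = 1.
But (~b43) is also a unit clause — contradiction.
Either choice for b22 ends in contradiction.
Either choice for b11 ends in contradiction.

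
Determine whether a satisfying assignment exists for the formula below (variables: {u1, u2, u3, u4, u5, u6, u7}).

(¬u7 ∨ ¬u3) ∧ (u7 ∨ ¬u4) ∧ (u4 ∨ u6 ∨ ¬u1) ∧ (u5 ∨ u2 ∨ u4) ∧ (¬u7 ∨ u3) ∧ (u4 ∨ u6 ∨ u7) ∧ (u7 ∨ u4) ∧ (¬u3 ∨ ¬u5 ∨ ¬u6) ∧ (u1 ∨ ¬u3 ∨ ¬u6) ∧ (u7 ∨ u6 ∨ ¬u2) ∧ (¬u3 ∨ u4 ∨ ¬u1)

Branch on u7: set u7 = False.
Unit clause (¬u4) forces u4 = False.
Now (u4) is unsatisfied and unit — conflict.
So u7 must be the other value — set u7 = True.
Unit clause (¬u3) forces u3 = False.
Now (u3) is unsatisfied and unit — conflict.
Both values of u7 lead to a conflict.
No assignment satisfies every clause.

Unsatisfiable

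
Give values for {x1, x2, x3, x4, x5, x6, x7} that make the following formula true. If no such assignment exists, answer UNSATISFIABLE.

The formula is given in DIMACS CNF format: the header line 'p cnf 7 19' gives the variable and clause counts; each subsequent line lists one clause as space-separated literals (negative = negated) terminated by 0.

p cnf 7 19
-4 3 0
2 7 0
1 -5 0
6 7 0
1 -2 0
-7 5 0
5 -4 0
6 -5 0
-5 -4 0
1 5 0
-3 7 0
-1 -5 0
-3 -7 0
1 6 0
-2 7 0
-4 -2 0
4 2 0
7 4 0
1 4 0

UNSATISFIABLE

Try x4 = False.
The clause (x2) is unit, so x2 = True.
The clause (x1) is unit, so x1 = True.
The clause (¬x5) is unit, so x5 = False.
The clause (¬x7) is unit, so x7 = False.
But (x7) is also a unit clause — contradiction.
So x4 must be the other value — set x4 = True.
The clause (x3) is unit, so x3 = True.
The clause (x5) is unit, so x5 = True.
But (¬x5) is also a unit clause — contradiction.
Neither x4 = True nor x4 = False works.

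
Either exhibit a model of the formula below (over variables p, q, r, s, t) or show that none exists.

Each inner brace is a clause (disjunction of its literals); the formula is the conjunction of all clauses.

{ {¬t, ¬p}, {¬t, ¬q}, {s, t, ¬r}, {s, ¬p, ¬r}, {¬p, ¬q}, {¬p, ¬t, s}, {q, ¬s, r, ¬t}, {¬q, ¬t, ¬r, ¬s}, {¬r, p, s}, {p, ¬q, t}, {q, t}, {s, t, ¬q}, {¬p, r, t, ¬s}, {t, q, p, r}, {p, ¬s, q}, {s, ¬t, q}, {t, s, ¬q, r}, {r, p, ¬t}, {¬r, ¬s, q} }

UNSATISFIABLE

Try t = False.
Unit clause (q) forces q = True.
Unit clause (¬p) forces p = False.
Now (p) is unsatisfied and unit — conflict.
Backtrack on t: now try t = True.
Unit clause (¬p) forces p = False.
Unit clause (¬q) forces q = False.
Unit clause (¬s) forces s = False.
Now (s) is unsatisfied and unit — conflict.
Either choice for t ends in contradiction.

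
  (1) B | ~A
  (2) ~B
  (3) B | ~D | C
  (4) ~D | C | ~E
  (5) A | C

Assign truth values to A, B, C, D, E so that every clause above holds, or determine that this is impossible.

A: 0,  B: 0,  C: 1,  D: 1,  E: 1

Unit clause (~B) forces B = 0.
Unit clause (~A) forces A = 0.
Unit clause (C) forces C = 1.
Every clause is now satisfied; D, E are unconstrained.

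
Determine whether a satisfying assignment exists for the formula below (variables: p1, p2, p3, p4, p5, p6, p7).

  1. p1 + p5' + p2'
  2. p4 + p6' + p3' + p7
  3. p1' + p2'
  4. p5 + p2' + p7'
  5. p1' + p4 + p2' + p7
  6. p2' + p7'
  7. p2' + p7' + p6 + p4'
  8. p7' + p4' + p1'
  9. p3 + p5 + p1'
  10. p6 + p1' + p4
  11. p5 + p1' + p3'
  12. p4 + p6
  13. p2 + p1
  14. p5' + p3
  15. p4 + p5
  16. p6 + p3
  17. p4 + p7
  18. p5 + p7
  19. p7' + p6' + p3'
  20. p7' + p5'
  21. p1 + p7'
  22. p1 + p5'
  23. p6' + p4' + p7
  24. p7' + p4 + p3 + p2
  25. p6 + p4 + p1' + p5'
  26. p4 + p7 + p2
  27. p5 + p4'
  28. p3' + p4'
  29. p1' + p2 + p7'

Unsatisfiable

Suppose p1 = 0.
Unit clause (p2) forces p2 = 1.
Unit clause (p5') forces p5 = 0.
Unit clause (p7') forces p7 = 0.
Now (p7) is unsatisfied and unit — conflict.
That branch fails; take p1 = 1 instead.
Unit clause (p2') forces p2 = 0.
Unit clause (p7') forces p7 = 0.
Unit clause (p4) forces p4 = 1.
Unit clause (p5) forces p5 = 1.
Unit clause (p3) forces p3 = 1.
Now (p3') is unsatisfied and unit — conflict.
Both values of p1 lead to a conflict.
No assignment satisfies every clause.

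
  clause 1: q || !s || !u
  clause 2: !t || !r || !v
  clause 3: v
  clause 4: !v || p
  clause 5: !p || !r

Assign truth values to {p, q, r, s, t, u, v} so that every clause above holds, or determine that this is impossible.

The clause (v) is unit, so v = true.
The clause (p) is unit, so p = true.
The clause (!r) is unit, so r = false.
Case q = true:
Every clause is now satisfied; s, t, u are unconstrained.

p=true; q=true; r=false; s=true; t=false; u=true; v=true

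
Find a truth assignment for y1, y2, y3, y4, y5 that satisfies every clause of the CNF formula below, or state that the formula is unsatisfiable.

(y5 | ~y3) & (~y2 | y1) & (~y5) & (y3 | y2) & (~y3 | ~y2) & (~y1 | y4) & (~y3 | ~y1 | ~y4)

y1: 1; y2: 1; y3: 0; y4: 1; y5: 0

Unit clause (~y5) forces y5 = 0.
Unit clause (~y3) forces y3 = 0.
Unit clause (y2) forces y2 = 1.
Unit clause (y1) forces y1 = 1.
Unit clause (y4) forces y4 = 1.
This assignment satisfies each clause.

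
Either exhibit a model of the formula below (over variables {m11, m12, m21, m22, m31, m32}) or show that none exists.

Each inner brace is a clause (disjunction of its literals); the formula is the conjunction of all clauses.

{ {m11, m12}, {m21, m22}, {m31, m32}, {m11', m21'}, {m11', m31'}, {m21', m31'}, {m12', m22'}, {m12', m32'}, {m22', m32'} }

UNSATISFIABLE

Case m11 = 1:
(m21') alone gives m21 = 0.
(m22) alone gives m22 = 1.
(m31') alone gives m31 = 0.
(m32) alone gives m32 = 1.
That conflicts with the unit clause (m32').
That branch fails; take m11 = 0 instead.
(m12) alone gives m12 = 1.
(m22') alone gives m22 = 0.
(m21) alone gives m21 = 1.
(m31') alone gives m31 = 0.
(m32) alone gives m32 = 1.
That conflicts with the unit clause (m32').
Neither m11 = 1 nor m11 = 0 works.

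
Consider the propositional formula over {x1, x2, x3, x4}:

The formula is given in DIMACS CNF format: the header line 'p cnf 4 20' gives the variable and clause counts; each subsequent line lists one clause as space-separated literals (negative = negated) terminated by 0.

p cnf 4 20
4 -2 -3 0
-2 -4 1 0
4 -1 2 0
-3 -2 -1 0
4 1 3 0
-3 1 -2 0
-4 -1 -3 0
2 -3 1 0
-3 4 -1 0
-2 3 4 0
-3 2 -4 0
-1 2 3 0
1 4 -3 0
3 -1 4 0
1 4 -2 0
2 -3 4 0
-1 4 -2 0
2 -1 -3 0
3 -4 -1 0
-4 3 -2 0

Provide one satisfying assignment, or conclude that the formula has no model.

x1: False; x2: False; x3: False; x4: True

Case x4 = True:
Case x2 = False:
Unit clause (¬x3) forces x3 = False.
Unit clause (¬x1) forces x1 = False.
This assignment satisfies each clause.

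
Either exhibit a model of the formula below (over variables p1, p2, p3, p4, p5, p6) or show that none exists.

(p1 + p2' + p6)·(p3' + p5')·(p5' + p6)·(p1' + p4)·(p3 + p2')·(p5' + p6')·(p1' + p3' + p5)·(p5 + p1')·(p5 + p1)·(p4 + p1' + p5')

UNSATISFIABLE

Suppose p3 = 0.
Unit clause (p2') forces p2 = 0.
Suppose p5 = 0.
Unit clause (p1') forces p1 = 0.
That conflicts with the unit clause (p1).
Undo p5 and try p5 = 1.
Unit clause (p6) forces p6 = 1.
That conflicts with the unit clause (p6').
Both values of p5 lead to a conflict.
Undo p3 and try p3 = 1.
Unit clause (p5') forces p5 = 0.
Unit clause (p1') forces p1 = 0.
That conflicts with the unit clause (p1).
Both values of p3 lead to a conflict.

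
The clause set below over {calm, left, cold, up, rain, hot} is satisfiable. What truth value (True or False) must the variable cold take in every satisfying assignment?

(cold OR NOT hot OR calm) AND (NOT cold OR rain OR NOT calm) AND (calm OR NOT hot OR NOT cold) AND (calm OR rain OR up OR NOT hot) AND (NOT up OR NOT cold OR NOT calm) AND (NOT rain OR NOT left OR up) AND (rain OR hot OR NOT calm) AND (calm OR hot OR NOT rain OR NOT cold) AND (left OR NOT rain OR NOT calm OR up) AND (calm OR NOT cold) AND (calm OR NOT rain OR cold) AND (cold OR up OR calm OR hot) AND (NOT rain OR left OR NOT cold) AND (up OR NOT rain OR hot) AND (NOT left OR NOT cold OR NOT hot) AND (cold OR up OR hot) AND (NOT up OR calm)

Suppose cold = true.
From the singleton clause (calm), calm = true.
From the singleton clause (rain), rain = true.
From the singleton clause (NOT up), up = false.
From the singleton clause (NOT left), left = false.
But (left) is also a unit clause — contradiction.
So every satisfying assignment has cold = False.

False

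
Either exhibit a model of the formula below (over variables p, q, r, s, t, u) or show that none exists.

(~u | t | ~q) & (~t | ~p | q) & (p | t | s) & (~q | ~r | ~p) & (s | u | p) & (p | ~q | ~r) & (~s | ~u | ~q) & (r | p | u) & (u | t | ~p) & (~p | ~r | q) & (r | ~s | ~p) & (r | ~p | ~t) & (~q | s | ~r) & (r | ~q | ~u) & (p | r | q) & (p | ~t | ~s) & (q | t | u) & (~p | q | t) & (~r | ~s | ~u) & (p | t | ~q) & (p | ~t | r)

Try u = 1.
Try t = 1.
Try p = 0.
Unit clause (~s) forces s = 0.
Unit clause (r) forces r = 1.
Unit clause (~q) forces q = 0.
This assignment satisfies each clause.

p=0,  q=0,  r=1,  s=0,  t=1,  u=1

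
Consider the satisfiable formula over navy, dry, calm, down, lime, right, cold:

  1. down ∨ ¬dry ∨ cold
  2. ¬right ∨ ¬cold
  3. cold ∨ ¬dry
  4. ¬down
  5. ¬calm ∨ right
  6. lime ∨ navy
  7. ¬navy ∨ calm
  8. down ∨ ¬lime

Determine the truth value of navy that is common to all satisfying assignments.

True

Suppose navy = False.
From the singleton clause (¬down), down = False.
From the singleton clause (lime), lime = True.
That conflicts with the unit clause (¬lime).
So every satisfying assignment has navy = True.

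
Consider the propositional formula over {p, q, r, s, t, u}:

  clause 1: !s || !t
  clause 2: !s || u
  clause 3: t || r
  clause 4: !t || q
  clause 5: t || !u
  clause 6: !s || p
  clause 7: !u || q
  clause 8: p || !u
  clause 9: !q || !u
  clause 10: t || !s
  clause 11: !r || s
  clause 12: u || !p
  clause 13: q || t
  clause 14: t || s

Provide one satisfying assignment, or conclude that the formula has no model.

Suppose s = false.
The clause (!r) is unit, so r = false.
The clause (t) is unit, so t = true.
The clause (q) is unit, so q = true.
The clause (!u) is unit, so u = false.
The clause (!p) is unit, so p = false.
All clauses are satisfied.

p=false,  q=true,  r=false,  s=false,  t=true,  u=false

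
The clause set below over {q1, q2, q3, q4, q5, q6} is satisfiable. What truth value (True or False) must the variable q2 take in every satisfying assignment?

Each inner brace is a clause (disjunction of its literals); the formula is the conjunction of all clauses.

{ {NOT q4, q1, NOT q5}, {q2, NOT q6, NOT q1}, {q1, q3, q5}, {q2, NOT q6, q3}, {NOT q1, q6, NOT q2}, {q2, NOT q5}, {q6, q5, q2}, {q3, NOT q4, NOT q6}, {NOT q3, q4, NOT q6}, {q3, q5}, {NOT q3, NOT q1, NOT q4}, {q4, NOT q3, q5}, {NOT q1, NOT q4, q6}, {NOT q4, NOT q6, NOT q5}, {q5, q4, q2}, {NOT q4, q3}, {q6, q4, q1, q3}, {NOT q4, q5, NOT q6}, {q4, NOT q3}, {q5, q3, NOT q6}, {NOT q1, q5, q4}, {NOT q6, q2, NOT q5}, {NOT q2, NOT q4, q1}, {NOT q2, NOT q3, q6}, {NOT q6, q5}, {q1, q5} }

Suppose q2 = false.
The clause (NOT q5) is unit, so q5 = false.
The clause (q6) is unit, so q6 = true.
Now (NOT q6) is unsatisfied and unit — conflict.
So every satisfying assignment has q2 = True.

True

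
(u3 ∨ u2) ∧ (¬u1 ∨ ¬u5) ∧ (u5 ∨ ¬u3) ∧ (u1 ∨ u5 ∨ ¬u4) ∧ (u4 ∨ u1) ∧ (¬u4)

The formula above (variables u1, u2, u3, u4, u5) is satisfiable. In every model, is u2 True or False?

True

Suppose u2 = False.
From the singleton clause (u3), u3 = True.
From the singleton clause (u5), u5 = True.
From the singleton clause (¬u1), u1 = False.
From the singleton clause (u4), u4 = True.
That conflicts with the unit clause (¬u4).
So every satisfying assignment has u2 = True.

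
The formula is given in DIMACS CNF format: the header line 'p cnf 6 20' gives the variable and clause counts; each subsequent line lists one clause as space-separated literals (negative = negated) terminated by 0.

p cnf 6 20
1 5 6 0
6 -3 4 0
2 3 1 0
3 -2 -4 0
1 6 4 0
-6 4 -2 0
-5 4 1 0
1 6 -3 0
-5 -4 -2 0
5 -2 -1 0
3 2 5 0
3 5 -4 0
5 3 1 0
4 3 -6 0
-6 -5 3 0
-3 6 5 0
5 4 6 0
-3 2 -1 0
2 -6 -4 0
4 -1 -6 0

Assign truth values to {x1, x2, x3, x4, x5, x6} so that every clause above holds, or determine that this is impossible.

Try x1 = True.
Try x5 = True.
Try x4 = False.
Unit clause (¬x6) forces x6 = False.
Unit clause (¬x3) forces x3 = False.
No clause remains; x2 is free.

x1 ↦ True, x2 ↦ True, x3 ↦ False, x4 ↦ False, x5 ↦ True, x6 ↦ False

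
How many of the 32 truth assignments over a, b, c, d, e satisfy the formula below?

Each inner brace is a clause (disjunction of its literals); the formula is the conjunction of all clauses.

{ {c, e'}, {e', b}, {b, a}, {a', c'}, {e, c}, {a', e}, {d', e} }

There are 2^5 = 32 truth assignments over (a, b, c, d, e).
Split on d. With d = 1, the clauses containing d are satisfied and d' drops from the rest; 1 of the 2^4 = 16 assignments to the other variables satisfy what remains.
With d = 0, by the same count on the reduced clause set, 2 assignments work.
(One model: a=F, b=T, c=T, d=F, e=F.)
Total: 1 + 2 = 3.

3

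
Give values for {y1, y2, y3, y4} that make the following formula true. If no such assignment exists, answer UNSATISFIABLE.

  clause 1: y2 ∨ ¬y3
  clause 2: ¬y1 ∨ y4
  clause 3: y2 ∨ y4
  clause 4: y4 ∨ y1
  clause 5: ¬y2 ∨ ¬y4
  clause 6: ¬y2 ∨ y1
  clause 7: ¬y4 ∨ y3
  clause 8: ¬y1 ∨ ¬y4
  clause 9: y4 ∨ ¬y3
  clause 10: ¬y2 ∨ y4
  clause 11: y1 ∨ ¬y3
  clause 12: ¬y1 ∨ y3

UNSATISFIABLE

Try y2 = True.
(¬y4) alone gives y4 = False.
That conflicts with the unit clause (y4).
So y2 must be the other value — set y2 = False.
(¬y3) alone gives y3 = False.
(y4) alone gives y4 = True.
That conflicts with the unit clause (¬y4).
Both values of y2 lead to a conflict.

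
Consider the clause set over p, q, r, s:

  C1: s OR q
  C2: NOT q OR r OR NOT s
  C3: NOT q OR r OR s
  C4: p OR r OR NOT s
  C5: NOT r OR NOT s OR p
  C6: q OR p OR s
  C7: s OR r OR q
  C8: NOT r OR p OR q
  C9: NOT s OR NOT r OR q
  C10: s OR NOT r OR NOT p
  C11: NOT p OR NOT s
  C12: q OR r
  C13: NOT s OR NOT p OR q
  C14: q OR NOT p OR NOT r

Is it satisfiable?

Suppose s = false.
Unit clause (q) forces q = true.
Unit clause (r) forces r = true.
Unit clause (NOT p) forces p = false.
Every clause now holds.
A satisfying assignment: p ↦ false; q ↦ true; r ↦ true; s ↦ false.

Satisfiable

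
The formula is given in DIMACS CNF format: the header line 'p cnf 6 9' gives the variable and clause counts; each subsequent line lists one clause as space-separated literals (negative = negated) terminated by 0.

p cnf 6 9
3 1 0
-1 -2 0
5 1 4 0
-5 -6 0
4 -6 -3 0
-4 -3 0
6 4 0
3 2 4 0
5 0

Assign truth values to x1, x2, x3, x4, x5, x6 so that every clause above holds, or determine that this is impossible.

x1: True; x2: False; x3: False; x4: True; x5: True; x6: False

From the singleton clause (x5), x5 = True.
From the singleton clause (¬x6), x6 = False.
From the singleton clause (x4), x4 = True.
From the singleton clause (¬x3), x3 = False.
From the singleton clause (x1), x1 = True.
From the singleton clause (¬x2), x2 = False.
All clauses are satisfied.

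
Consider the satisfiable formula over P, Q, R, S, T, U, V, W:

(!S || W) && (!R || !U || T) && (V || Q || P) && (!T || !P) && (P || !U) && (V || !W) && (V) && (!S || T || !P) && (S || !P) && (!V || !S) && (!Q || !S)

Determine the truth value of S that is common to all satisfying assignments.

Suppose S = true.
(W) alone gives W = true.
(V) alone gives V = true.
Now (!V) is unsatisfied and unit — conflict.
So every satisfying assignment has S = False.

False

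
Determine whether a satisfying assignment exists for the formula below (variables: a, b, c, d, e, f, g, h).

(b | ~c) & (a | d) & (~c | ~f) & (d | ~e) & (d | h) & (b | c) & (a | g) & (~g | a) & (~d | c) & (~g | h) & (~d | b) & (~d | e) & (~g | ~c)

Yes

Branch on b: set b = 1.
Branch on a: set a = 1.
Branch on c: set c = 0.
(~d) alone gives d = 0.
(~e) alone gives e = 0.
(h) alone gives h = 1.
Every clause is now satisfied; f, g are unconstrained.
A satisfying assignment: a: 1, b: 1, c: 0, d: 0, e: 0, f: 0, g: 0, h: 1.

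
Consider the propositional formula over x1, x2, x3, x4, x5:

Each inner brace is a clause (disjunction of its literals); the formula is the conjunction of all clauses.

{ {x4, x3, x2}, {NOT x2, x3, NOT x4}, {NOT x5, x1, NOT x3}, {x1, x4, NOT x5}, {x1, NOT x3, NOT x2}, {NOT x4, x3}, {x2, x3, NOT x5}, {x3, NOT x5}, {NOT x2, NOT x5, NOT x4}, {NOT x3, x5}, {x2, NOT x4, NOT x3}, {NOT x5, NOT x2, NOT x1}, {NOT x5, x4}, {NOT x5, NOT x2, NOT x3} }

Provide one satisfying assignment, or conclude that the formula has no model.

x1: true; x2: true; x3: false; x4: false; x5: false

Case x4 = false:
From the singleton clause (NOT x5), x5 = false.
From the singleton clause (NOT x3), x3 = false.
From the singleton clause (x2), x2 = true.
No clause remains; x1 is free.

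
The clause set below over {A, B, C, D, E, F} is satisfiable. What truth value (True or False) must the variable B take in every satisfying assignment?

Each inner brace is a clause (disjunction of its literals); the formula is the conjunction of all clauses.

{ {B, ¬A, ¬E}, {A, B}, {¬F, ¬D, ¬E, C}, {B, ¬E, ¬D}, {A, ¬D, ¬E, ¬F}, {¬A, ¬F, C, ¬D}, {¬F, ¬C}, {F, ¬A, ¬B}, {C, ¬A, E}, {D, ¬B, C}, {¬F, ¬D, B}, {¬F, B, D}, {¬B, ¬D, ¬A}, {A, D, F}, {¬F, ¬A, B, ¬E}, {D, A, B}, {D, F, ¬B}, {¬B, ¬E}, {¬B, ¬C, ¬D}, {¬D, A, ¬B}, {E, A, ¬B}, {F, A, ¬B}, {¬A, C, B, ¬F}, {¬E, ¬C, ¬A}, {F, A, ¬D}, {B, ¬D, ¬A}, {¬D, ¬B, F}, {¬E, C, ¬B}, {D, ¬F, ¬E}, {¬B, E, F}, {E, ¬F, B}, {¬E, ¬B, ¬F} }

False

Suppose B = True.
(¬E) alone gives E = False.
(A) alone gives A = True.
(F) alone gives F = True.
(¬C) alone gives C = False.
But (C) is also a unit clause — contradiction.
So every satisfying assignment has B = False.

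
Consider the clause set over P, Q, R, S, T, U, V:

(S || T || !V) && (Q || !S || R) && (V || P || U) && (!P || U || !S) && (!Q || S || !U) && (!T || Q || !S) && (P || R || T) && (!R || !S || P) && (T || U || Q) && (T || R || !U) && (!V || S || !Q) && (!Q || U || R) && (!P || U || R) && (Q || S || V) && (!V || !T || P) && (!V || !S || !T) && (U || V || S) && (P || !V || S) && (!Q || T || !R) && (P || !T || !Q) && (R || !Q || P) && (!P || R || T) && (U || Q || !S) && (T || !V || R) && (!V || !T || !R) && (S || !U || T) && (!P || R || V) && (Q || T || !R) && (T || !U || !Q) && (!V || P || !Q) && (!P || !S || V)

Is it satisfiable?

Satisfiable

Suppose S = false.
Suppose T = true.
Suppose Q = false.
(V) alone gives V = true.
(P) alone gives P = true.
(!R) alone gives R = false.
(U) alone gives U = true.
This assignment satisfies each clause.
A satisfying assignment: P: true, Q: false, R: false, S: false, T: true, U: true, V: true.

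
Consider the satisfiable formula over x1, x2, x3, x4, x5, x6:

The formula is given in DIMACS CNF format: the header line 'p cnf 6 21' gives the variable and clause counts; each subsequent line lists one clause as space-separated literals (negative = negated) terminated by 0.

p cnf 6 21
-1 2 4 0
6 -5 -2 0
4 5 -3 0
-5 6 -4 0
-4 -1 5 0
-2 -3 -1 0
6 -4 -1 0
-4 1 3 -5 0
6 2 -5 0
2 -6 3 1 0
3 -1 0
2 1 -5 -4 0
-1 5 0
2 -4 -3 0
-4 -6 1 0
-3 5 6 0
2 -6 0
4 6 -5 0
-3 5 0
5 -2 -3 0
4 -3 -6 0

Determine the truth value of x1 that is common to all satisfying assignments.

False

Suppose x1 = True.
(x3) alone gives x3 = True.
(¬x2) alone gives x2 = False.
(x4) alone gives x4 = True.
Now (¬x4) is unsatisfied and unit — conflict.
So every satisfying assignment has x1 = False.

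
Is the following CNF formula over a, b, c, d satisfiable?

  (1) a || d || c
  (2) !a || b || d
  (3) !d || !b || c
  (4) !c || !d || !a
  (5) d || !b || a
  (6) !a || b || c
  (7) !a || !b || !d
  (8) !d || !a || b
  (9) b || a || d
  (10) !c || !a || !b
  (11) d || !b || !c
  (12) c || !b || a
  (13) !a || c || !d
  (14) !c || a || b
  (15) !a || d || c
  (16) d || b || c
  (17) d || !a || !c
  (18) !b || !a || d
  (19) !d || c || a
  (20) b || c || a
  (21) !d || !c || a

No, unsatisfiable

Case a = true:
Case b = true:
Unit clause (!d) forces d = false.
That conflicts with the unit clause (d).
Backtrack on b: now try b = false.
Unit clause (d) forces d = true.
That conflicts with the unit clause (!d).
Both values of b lead to a conflict.
Backtrack on a: now try a = false.
Case d = true:
Unit clause (c) forces c = true.
That conflicts with the unit clause (!c).
Backtrack on d: now try d = false.
Unit clause (c) forces c = true.
Unit clause (!b) forces b = false.
That conflicts with the unit clause (b).
Both values of d lead to a conflict.
Both values of a lead to a conflict.
No assignment satisfies every clause.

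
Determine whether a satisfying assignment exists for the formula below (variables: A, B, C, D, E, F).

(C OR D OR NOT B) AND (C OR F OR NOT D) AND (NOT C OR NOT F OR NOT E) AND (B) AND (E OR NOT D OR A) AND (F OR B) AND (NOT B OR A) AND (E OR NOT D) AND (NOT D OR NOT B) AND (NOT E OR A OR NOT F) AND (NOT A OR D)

No

The clause (B) is unit, so B = true.
The clause (A) is unit, so A = true.
The clause (NOT D) is unit, so D = false.
Now (D) is unsatisfied and unit — conflict.
No assignment satisfies every clause.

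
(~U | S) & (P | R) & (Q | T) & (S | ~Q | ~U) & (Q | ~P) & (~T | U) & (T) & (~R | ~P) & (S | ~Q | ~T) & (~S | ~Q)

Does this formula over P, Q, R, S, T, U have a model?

Unit clause (T) forces T = 1.
Unit clause (U) forces U = 1.
Unit clause (S) forces S = 1.
Unit clause (~Q) forces Q = 0.
Unit clause (~P) forces P = 0.
Unit clause (R) forces R = 1.
This assignment satisfies each clause.
A satisfying assignment: P=0, Q=0, R=1, S=1, T=1, U=1.

Yes, satisfiable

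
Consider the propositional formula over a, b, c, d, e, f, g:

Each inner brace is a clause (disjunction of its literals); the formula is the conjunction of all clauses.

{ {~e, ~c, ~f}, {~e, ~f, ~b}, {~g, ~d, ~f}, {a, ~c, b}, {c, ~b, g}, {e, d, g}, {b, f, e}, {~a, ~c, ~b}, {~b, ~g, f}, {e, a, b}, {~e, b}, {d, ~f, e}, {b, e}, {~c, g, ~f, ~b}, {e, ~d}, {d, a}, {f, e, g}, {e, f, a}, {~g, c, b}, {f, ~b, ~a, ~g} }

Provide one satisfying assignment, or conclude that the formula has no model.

a=0; b=1; c=1; d=1; e=1; f=0; g=0

Case e = 1:
Unit clause (b) forces b = 1.
Unit clause (~f) forces f = 0.
Unit clause (~g) forces g = 0.
Unit clause (c) forces c = 1.
Unit clause (~a) forces a = 0.
Unit clause (d) forces d = 1.
All clauses are satisfied.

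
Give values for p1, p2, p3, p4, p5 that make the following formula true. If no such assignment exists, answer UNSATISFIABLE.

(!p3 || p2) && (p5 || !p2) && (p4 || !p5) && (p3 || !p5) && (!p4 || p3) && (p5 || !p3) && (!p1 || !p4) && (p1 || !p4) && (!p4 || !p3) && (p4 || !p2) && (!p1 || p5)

p1: false,  p2: false,  p3: false,  p4: false,  p5: false

Suppose p3 = false.
(!p5) alone gives p5 = false.
(!p2) alone gives p2 = false.
(!p4) alone gives p4 = false.
(!p1) alone gives p1 = false.
Every clause now holds.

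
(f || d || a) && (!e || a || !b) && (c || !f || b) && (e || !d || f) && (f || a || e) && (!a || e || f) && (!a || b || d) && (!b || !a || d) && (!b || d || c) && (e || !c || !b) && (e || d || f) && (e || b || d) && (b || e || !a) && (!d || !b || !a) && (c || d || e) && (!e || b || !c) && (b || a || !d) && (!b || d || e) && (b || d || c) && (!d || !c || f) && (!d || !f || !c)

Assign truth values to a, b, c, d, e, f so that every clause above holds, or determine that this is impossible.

a ↦ true, b ↦ false, c ↦ false, d ↦ true, e ↦ true, f ↦ false

Case f = false:
Case d = true:
From the singleton clause (e), e = true.
From the singleton clause (!c), c = false.
Case a = true:
From the singleton clause (!b), b = false.
This assignment satisfies each clause.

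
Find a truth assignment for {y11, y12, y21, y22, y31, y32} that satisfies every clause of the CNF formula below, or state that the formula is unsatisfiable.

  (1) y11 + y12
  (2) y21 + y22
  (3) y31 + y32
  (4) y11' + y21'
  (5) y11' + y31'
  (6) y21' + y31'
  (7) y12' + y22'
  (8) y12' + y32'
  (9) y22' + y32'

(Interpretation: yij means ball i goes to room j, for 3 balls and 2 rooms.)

UNSATISFIABLE

Suppose y11 = 1.
Unit clause (y21') forces y21 = 0.
Unit clause (y22) forces y22 = 1.
Unit clause (y31') forces y31 = 0.
Unit clause (y32) forces y32 = 1.
That conflicts with the unit clause (y32').
That branch fails; take y11 = 0 instead.
Unit clause (y12) forces y12 = 1.
Unit clause (y22') forces y22 = 0.
Unit clause (y21) forces y21 = 1.
Unit clause (y31') forces y31 = 0.
Unit clause (y32) forces y32 = 1.
That conflicts with the unit clause (y32').
Both values of y11 lead to a conflict.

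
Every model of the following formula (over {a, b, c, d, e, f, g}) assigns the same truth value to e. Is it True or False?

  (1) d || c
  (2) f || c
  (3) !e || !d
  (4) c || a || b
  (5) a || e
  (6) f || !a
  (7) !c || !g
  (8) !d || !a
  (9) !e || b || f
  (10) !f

Suppose e = false.
The clause (a) is unit, so a = true.
The clause (f) is unit, so f = true.
But (!f) is also a unit clause — contradiction.
So every satisfying assignment has e = True.

True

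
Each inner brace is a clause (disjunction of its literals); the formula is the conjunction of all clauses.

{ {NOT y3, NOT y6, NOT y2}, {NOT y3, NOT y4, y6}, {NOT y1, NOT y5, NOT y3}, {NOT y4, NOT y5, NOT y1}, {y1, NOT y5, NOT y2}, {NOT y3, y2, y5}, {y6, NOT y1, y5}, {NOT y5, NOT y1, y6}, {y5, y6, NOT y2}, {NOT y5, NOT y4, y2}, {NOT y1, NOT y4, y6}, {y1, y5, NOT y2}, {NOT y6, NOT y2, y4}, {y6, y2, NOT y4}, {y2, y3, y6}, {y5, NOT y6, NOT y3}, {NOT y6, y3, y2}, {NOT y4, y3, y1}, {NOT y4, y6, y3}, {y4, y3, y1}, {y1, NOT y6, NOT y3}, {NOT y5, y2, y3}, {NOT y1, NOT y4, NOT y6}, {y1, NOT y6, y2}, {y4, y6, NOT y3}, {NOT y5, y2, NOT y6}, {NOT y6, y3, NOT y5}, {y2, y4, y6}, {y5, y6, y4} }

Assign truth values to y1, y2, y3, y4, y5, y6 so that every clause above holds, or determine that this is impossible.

Case y3 = false:
Case y2 = true:
Case y1 = true:
Case y4 = false:
Unit clause (NOT y6) forces y6 = false.
Unit clause (y5) forces y5 = true.
Now (NOT y5) is unsatisfied and unit — conflict.
Backtrack on y4: now try y4 = true.
Unit clause (NOT y5) forces y5 = false.
Unit clause (y6) forces y6 = true.
Now (NOT y6) is unsatisfied and unit — conflict.
Either choice for y4 ends in contradiction.
Backtrack on y1: now try y1 = false.
Unit clause (NOT y5) forces y5 = false.
Now (y5) is unsatisfied and unit — conflict.
Either choice for y1 ends in contradiction.
Backtrack on y2: now try y2 = false.
Unit clause (y6) forces y6 = true.
Now (NOT y6) is unsatisfied and unit — conflict.
Either choice for y2 ends in contradiction.
Backtrack on y3: now try y3 = true.
Case y6 = false:
Unit clause (NOT y4) forces y4 = false.
Now (y4) is unsatisfied and unit — conflict.
Backtrack on y6: now try y6 = true.
Unit clause (NOT y2) forces y2 = false.
Unit clause (y5) forces y5 = true.
Now (NOT y5) is unsatisfied and unit — conflict.
Either choice for y6 ends in contradiction.
Either choice for y3 ends in contradiction.

UNSATISFIABLE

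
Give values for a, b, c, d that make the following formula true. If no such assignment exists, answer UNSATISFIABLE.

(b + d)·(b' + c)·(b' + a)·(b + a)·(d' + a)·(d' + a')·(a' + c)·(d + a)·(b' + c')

Branch on b: set b = 1.
Unit clause (c) forces c = 1.
That conflicts with the unit clause (c').
So b must be the other value — set b = 0.
Unit clause (d) forces d = 1.
Unit clause (a) forces a = 1.
That conflicts with the unit clause (a').
Both values of b lead to a conflict.

UNSATISFIABLE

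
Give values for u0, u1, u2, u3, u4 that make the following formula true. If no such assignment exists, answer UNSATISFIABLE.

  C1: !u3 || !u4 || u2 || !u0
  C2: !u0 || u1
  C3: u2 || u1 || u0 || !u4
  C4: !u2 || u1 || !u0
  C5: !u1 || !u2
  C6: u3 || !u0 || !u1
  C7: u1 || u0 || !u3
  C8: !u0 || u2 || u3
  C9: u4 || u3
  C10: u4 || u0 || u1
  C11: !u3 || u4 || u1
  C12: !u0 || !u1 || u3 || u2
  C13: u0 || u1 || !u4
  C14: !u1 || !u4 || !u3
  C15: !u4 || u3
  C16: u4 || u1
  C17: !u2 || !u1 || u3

Case u0 = true:
From the singleton clause (u1), u1 = true.
From the singleton clause (!u2), u2 = false.
From the singleton clause (u3), u3 = true.
From the singleton clause (!u4), u4 = false.
All clauses are satisfied.

u0: true, u1: true, u2: false, u3: true, u4: false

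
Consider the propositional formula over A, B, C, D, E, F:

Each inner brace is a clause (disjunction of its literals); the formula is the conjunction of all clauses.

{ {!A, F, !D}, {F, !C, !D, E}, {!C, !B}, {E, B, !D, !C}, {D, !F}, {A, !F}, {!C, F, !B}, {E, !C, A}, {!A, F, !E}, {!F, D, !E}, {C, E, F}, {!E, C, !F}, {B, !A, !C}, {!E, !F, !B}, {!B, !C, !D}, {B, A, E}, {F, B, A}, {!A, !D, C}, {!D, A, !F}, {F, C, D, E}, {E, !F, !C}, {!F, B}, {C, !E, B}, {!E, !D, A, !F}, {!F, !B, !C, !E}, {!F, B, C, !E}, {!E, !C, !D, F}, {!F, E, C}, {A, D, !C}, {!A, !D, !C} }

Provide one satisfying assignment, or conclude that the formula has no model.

Branch on C: set C = false.
Branch on D: set D = false.
(!F) alone gives F = false.
(E) alone gives E = true.
(!A) alone gives A = false.
(B) alone gives B = true.
This assignment satisfies each clause.

A=false,  B=true,  C=false,  D=false,  E=true,  F=false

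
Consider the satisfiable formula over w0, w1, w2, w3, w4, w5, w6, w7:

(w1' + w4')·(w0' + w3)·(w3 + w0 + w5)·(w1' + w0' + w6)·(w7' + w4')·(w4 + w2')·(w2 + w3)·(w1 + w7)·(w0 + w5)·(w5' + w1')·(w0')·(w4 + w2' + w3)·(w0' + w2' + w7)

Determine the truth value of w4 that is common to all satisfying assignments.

Suppose w4 = 1.
Unit clause (w1') forces w1 = 0.
Unit clause (w7') forces w7 = 0.
That conflicts with the unit clause (w7).
So every satisfying assignment has w4 = False.

False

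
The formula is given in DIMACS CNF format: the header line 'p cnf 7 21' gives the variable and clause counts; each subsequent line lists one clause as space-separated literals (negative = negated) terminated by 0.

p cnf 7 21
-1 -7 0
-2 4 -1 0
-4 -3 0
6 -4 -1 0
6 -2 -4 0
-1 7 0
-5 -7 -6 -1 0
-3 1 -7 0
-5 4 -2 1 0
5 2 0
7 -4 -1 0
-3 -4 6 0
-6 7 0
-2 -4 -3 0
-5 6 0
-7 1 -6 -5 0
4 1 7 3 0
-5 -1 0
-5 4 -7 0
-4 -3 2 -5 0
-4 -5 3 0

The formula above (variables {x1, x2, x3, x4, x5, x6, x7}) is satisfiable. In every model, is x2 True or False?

Suppose x2 = False.
From the singleton clause (x5), x5 = True.
From the singleton clause (x6), x6 = True.
From the singleton clause (x7), x7 = True.
From the singleton clause (¬x1), x1 = False.
Now (x1) is unsatisfied and unit — conflict.
So every satisfying assignment has x2 = True.

True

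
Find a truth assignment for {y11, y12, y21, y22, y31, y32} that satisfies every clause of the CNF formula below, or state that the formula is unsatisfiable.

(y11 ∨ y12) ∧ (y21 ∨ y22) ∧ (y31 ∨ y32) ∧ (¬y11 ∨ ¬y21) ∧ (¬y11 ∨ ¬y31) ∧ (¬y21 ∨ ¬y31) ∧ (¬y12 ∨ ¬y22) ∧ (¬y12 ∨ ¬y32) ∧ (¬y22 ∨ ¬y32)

Case y11 = True:
(¬y21) alone gives y21 = False.
(y22) alone gives y22 = True.
(¬y31) alone gives y31 = False.
(y32) alone gives y32 = True.
But (¬y32) is also a unit clause — contradiction.
So y11 must be the other value — set y11 = False.
(y12) alone gives y12 = True.
(¬y22) alone gives y22 = False.
(y21) alone gives y21 = True.
(¬y31) alone gives y31 = False.
(y32) alone gives y32 = True.
But (¬y32) is also a unit clause — contradiction.
Neither y11 = True nor y11 = False works.

UNSATISFIABLE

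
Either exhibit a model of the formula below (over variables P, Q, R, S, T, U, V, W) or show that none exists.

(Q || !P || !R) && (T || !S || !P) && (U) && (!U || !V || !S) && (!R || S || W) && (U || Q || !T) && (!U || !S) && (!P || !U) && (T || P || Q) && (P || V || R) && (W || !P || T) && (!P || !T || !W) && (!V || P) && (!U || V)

UNSATISFIABLE

Unit clause (U) forces U = true.
Unit clause (!S) forces S = false.
Unit clause (!P) forces P = false.
Unit clause (!V) forces V = false.
Now (V) is unsatisfied and unit — conflict.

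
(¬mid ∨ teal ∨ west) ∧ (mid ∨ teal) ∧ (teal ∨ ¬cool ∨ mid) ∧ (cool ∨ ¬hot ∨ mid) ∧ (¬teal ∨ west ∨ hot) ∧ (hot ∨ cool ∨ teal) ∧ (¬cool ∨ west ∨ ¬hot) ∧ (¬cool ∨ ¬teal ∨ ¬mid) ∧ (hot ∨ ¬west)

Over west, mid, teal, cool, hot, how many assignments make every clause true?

There are 2^5 = 32 truth assignments over (west, mid, teal, cool, hot).
Split on cool. With cool = True, the clauses containing cool are satisfied and ¬cool drops from the rest; 2 of the 2^4 = 16 assignments to the other variables satisfy what remains.
With cool = False, by the same count on the reduced clause set, 3 assignments work.
Total: 2 + 3 = 5.

5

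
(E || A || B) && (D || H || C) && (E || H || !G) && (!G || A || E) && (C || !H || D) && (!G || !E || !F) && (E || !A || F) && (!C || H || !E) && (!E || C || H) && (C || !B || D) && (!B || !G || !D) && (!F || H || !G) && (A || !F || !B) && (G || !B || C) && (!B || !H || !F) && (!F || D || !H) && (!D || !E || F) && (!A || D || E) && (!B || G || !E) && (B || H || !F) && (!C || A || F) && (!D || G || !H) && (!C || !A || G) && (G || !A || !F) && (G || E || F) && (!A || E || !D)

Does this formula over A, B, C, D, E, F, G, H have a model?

Suppose E = true.
Suppose G = true.
The clause (!F) is unit, so F = false.
The clause (!D) is unit, so D = false.
Suppose H = true.
The clause (C) is unit, so C = true.
The clause (A) is unit, so A = true.
All clauses hold; B can take either value.
A satisfying assignment: A=true,  B=false,  C=true,  D=false,  E=true,  F=false,  G=true,  H=true.

Yes, satisfiable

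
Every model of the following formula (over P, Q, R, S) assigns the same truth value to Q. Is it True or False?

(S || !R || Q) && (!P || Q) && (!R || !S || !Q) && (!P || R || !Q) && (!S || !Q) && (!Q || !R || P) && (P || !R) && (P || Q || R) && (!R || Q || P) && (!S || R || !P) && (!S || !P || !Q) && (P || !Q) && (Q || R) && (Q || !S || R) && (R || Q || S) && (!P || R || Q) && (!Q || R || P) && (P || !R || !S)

Suppose Q = false.
Unit clause (!P) forces P = false.
Unit clause (!R) forces R = false.
That conflicts with the unit clause (R).
So every satisfying assignment has Q = True.

True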